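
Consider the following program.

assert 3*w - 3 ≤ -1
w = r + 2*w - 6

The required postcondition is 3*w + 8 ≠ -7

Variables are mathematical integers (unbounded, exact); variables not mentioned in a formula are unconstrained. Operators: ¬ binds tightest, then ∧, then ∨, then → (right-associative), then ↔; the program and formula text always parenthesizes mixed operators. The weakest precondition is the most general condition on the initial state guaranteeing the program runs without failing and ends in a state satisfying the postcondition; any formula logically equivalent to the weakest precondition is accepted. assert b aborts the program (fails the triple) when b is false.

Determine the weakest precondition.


Working backward. After the program, the postcondition 3*w + 8 ≠ -7 must hold; in canonical form it is 3*w ≠ -15.
Before w := r + 2*w - 6: 3*r + 6*w ≠ 3
Before assert 3*w - 3 ≤ -1: 3*w ≤ 2 ∧ 3*r + 6*w ≠ 3
Answer: WP = 3*w ≤ 2 ∧ 3*r + 6*w ≠ 3


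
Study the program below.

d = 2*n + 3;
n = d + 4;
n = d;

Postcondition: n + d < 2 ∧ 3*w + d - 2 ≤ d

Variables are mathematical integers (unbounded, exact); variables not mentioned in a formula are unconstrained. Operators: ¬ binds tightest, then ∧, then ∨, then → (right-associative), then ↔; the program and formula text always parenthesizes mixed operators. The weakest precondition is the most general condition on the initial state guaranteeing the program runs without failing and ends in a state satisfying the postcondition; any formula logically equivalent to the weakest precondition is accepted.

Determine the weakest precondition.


Working backward. After the program, the postcondition n + d < 2 ∧ 3*w + d - 2 ≤ d must hold; in canonical form it is d + n < 2 ∧ 3*w ≤ 2.
Before n := d: 2*d < 2 ∧ 3*w ≤ 2
Before n := d + 4: 2*d < 2 ∧ 3*w ≤ 2
Before d := 2*n + 3: 4*n < -4 ∧ 3*w ≤ 2
Answer: WP = 4*n < -4 ∧ 3*w ≤ 2


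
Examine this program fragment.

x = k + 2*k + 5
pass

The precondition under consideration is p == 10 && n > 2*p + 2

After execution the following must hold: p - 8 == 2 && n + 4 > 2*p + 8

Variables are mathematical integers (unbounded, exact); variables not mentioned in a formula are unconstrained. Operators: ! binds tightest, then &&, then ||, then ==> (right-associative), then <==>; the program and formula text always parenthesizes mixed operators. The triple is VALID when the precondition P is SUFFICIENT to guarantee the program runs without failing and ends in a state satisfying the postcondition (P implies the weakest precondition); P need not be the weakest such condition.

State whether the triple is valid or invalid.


Working backward. After the program, the postcondition p - 8 == 2 && n + 4 > 2*p + 8 must hold; in canonical form it is p == 10 && n > 2*p + 4.
Before skip: p == 10 && n > 2*p + 4
Before x := k + 2*k + 5: p == 10 && n > 2*p + 4
The weakest precondition is p == 10 && n > 2*p + 4.
Check whether p == 10 && n > 2*p + 2 implies it.
Countermodel: at the initial state n = 23, p = 10, the precondition holds but the weakest precondition fails.
Answer: invalid


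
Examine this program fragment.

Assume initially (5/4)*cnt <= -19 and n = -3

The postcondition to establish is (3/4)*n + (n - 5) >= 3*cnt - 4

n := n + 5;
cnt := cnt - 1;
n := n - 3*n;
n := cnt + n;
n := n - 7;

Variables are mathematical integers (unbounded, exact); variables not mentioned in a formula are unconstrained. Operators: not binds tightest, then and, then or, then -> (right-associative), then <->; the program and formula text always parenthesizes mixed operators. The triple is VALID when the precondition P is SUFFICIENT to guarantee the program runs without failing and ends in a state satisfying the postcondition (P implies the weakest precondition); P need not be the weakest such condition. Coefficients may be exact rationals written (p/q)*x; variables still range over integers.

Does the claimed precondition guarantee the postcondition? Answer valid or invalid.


Working backward. After the program, the postcondition (3/4)*n + (n - 5) >= 3*cnt - 4 must hold; in canonical form it is (7/4)*n >= 3*cnt + 1.
Before n := n - 7: (7/4)*n >= 3*cnt + 53/4
Before n := cnt + n: (7/4)*n >= (5/4)*cnt + 53/4
Before n := n - 3*n: (5/4)*cnt + (7/2)*n <= -53/4
Before cnt := cnt - 1: (5/4)*cnt + (7/2)*n <= -12
Before n := n + 5: (5/4)*cnt + (7/2)*n <= -59/2
The weakest precondition is (5/4)*cnt + (7/2)*n <= -59/2.
Check whether (5/4)*cnt <= -19 and n = -3 implies it.
Every state satisfying the precondition satisfies the weakest precondition: the implication holds.
Answer: valid


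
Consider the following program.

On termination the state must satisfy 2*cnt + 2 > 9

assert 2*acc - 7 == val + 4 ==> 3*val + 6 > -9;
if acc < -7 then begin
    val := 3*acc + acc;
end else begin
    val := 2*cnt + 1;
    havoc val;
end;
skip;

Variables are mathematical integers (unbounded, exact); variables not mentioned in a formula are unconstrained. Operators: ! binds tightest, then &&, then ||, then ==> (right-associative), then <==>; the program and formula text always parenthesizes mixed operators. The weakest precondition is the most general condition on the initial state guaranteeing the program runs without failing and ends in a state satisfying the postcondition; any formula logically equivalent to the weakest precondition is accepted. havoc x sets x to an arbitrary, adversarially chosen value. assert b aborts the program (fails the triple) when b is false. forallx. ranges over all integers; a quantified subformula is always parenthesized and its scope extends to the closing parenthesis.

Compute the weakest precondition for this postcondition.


Working backward. After the program, the postcondition 2*cnt + 2 > 9 must hold; in canonical form it is 2*cnt > 7.
Before skip: 2*cnt > 7
Then branch requires 2*cnt > 7; else branch requires 2*cnt > 7.
Before the if: (acc < -7 ==> 2*cnt > 7) && ((!(acc < -7)) ==> 2*cnt > 7)
Before assert 2*acc - 7 == val + 4 ==> 3*val + 6 > -9: (2*acc == val + 11 ==> 3*val > -15) && (acc < -7 ==> 2*cnt > 7) && ((!(acc < -7)) ==> 2*cnt > 7)
Answer: WP = (2*acc == val + 11 ==> 3*val > -15) && (acc < -7 ==> 2*cnt > 7) && ((!(acc < -7)) ==> 2*cnt > 7)


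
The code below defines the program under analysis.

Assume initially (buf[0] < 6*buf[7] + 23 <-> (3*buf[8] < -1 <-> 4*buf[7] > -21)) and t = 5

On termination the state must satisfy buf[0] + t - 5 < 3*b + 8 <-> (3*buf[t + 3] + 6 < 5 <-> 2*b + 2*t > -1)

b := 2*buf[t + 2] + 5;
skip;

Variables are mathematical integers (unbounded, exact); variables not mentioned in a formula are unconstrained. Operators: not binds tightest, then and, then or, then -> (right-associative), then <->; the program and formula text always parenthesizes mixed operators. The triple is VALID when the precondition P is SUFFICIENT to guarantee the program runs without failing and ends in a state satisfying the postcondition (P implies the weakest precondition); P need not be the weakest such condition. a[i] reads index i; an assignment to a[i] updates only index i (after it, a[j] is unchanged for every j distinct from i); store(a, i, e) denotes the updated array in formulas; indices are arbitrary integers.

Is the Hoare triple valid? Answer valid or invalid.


Working backward. After the program, the postcondition buf[0] + t - 5 < 3*b + 8 <-> (3*buf[t + 3] + 6 < 5 <-> 2*b + 2*t > -1) must hold; in canonical form it is buf[0] + t < 3*b + 13 <-> (3*buf[t + 3] < -1 <-> 2*b + 2*t > -1).
Before skip: buf[0] + t < 3*b + 13 <-> (3*buf[t + 3] < -1 <-> 2*b + 2*t > -1)
Before b := 2*buf[t + 2] + 5: buf[0] + t < 6*buf[t + 2] + 28 <-> (3*buf[t + 3] < -1 <-> 4*buf[t + 2] + 2*t > -11)
The weakest precondition is buf[0] + t < 6*buf[t + 2] + 28 <-> (3*buf[t + 3] < -1 <-> 4*buf[t + 2] + 2*t > -11).
Check whether (buf[0] < 6*buf[7] + 23 <-> (3*buf[8] < -1 <-> 4*buf[7] > -21)) and t = 5 implies it.
Every state satisfying the precondition satisfies the weakest precondition: the implication holds.
Answer: valid


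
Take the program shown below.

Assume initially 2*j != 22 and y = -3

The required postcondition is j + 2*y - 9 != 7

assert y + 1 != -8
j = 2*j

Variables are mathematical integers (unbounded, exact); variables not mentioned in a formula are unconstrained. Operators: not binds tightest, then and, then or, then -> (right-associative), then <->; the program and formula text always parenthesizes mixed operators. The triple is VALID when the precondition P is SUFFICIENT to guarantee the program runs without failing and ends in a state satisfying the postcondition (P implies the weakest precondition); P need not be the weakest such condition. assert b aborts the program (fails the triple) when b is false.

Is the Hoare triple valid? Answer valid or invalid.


Working backward. After the program, the postcondition j + 2*y - 9 != 7 must hold; in canonical form it is j + 2*y != 16.
Before j := 2*j: 2*j + 2*y != 16
Before assert y + 1 != -8: y != -9 and 2*j + 2*y != 16
The weakest precondition is y != -9 and 2*j + 2*y != 16.
Check whether 2*j != 22 and y = -3 implies it.
Every state satisfying the precondition satisfies the weakest precondition: the implication holds.
Answer: valid


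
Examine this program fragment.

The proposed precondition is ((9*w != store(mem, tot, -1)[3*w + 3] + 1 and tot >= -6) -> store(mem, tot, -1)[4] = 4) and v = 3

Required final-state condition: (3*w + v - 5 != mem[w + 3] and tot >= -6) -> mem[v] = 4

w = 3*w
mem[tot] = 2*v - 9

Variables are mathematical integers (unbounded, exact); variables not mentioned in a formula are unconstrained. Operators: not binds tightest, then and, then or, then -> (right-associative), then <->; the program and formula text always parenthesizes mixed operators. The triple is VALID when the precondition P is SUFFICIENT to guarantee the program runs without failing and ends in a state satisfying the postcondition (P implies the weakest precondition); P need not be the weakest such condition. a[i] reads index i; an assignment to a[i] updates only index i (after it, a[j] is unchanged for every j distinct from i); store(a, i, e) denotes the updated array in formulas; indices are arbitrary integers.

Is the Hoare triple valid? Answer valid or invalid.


Working backward. After the program, the postcondition (3*w + v - 5 != mem[w + 3] and tot >= -6) -> mem[v] = 4 must hold; in canonical form it is (v + 3*w != mem[w + 3] + 5 and tot >= -6) -> mem[v] = 4.
Before mem[tot] := 2*v - 9: (v + 3*w != store(mem, tot, 2*v - 9)[w + 3] + 5 and tot >= -6) -> store(mem, tot, 2*v - 9)[v] = 4
Before w := 3*w: (v + 9*w != store(mem, tot, 2*v - 9)[3*w + 3] + 5 and tot >= -6) -> store(mem, tot, 2*v - 9)[v] = 4
The weakest precondition is (v + 9*w != store(mem, tot, 2*v - 9)[3*w + 3] + 5 and tot >= -6) -> store(mem, tot, 2*v - 9)[v] = 4.
Check whether ((9*w != store(mem, tot, -1)[3*w + 3] + 1 and tot >= -6) -> store(mem, tot, -1)[4] = 4) and v = 3 implies it.
Countermodel: at the initial state mem = {[0] = 11794, [1] = 5, [3] = 13, [4] = 4, elsewhere 5}, tot = 1, v = 3, w = -1, the precondition holds but the weakest precondition fails.
Answer: invalid


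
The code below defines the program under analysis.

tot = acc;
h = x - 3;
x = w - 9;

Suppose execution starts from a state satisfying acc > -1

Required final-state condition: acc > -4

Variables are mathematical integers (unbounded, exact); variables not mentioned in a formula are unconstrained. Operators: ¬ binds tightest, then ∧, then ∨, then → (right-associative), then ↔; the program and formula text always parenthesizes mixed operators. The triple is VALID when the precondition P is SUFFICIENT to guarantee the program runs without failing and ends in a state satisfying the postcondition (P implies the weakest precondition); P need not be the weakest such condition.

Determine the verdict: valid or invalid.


Working backward. After the program, acc > -4 must hold.
Before x := w - 9: acc > -4
Before h := x - 3: acc > -4
Before tot := acc: acc > -4
The weakest precondition is acc > -4.
Check whether acc > -1 implies it.
Every state satisfying the precondition satisfies the weakest precondition: the implication holds.
Answer: valid


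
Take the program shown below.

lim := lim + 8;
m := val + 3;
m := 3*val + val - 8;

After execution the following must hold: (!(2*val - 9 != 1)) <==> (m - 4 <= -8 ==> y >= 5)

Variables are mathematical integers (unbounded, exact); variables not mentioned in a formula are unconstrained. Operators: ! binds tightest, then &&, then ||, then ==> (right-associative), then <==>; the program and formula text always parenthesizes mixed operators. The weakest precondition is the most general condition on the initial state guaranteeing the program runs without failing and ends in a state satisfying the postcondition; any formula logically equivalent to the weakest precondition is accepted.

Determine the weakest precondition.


Working backward. After the program, the postcondition (!(2*val - 9 != 1)) <==> (m - 4 <= -8 ==> y >= 5) must hold; in canonical form it is (!(2*val != 10)) <==> (m <= -4 ==> y >= 5).
Before m := 3*val + val - 8: (!(2*val != 10)) <==> (4*val <= 4 ==> y >= 5)
Before m := val + 3: (!(2*val != 10)) <==> (4*val <= 4 ==> y >= 5)
Before lim := lim + 8: (!(2*val != 10)) <==> (4*val <= 4 ==> y >= 5)
Answer: WP = (!(2*val != 10)) <==> (4*val <= 4 ==> y >= 5)


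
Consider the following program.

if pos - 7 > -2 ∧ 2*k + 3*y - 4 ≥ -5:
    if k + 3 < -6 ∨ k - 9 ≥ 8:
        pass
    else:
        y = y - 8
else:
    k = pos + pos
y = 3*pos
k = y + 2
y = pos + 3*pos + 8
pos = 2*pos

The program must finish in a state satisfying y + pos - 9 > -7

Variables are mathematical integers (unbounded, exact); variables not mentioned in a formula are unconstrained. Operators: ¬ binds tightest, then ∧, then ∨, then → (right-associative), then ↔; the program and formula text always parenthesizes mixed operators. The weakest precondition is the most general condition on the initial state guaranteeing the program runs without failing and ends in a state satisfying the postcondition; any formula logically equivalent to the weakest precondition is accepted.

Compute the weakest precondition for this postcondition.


Working backward. After the program, the postcondition y + pos - 9 > -7 must hold; in canonical form it is pos + y > 2.
Before pos := 2*pos: 2*pos + y > 2
Before y := pos + 3*pos + 8: 6*pos > -6
Before k := y + 2: 6*pos > -6
Before y := 3*pos: 6*pos > -6
Then branch requires ((k < -9 ∨ k ≥ 17) → 6*pos > -6) ∧ ((¬(k < -9 ∨ k ≥ 17)) → 6*pos > -6); else branch requires 6*pos > -6.
Before the if: ((pos > 5 ∧ 2*k + 3*y ≥ -1) → (((k < -9 ∨ k ≥ 17) → 6*pos > -6) ∧ ((¬(k < -9 ∨ k ≥ 17)) → 6*pos > -6))) ∧ ((¬(pos > 5 ∧ 2*k + 3*y ≥ -1)) → 6*pos > -6)
Answer: WP = ((pos > 5 ∧ 2*k + 3*y ≥ -1) → (((k < -9 ∨ k ≥ 17) → 6*pos > -6) ∧ ((¬(k < -9 ∨ k ≥ 17)) → 6*pos > -6))) ∧ ((¬(pos > 5 ∧ 2*k + 3*y ≥ -1)) → 6*pos > -6)


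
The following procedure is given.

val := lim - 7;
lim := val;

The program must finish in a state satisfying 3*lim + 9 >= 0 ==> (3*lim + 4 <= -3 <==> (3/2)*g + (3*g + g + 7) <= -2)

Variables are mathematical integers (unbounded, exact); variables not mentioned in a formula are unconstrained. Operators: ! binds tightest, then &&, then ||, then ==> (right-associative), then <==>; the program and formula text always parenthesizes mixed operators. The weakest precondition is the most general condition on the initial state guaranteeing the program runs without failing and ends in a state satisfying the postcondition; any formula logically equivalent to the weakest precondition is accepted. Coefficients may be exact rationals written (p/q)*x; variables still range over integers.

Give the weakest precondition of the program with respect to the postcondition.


Working backward. After the program, the postcondition 3*lim + 9 >= 0 ==> (3*lim + 4 <= -3 <==> (3/2)*g + (3*g + g + 7) <= -2) must hold; in canonical form it is 3*lim >= -9 ==> (3*lim <= -7 <==> (11/2)*g <= -9).
Before lim := val: 3*val >= -9 ==> (3*val <= -7 <==> (11/2)*g <= -9)
Before val := lim - 7: 3*lim >= 12 ==> (3*lim <= 14 <==> (11/2)*g <= -9)
Answer: WP = 3*lim >= 12 ==> (3*lim <= 14 <==> (11/2)*g <= -9)


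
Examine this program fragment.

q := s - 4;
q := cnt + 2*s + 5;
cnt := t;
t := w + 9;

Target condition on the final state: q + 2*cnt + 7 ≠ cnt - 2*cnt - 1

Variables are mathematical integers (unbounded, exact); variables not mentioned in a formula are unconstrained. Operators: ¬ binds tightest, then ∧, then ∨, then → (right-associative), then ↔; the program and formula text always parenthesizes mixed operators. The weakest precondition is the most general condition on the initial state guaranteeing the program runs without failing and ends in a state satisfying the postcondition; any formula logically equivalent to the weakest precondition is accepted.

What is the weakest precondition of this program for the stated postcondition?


Working backward. After the program, the postcondition q + 2*cnt + 7 ≠ cnt - 2*cnt - 1 must hold; in canonical form it is 3*cnt + q ≠ -8.
Before t := w + 9: 3*cnt + q ≠ -8
Before cnt := t: q + 3*t ≠ -8
Before q := cnt + 2*s + 5: cnt + 2*s + 3*t ≠ -13
Before q := s - 4: cnt + 2*s + 3*t ≠ -13
Answer: WP = cnt + 2*s + 3*t ≠ -13


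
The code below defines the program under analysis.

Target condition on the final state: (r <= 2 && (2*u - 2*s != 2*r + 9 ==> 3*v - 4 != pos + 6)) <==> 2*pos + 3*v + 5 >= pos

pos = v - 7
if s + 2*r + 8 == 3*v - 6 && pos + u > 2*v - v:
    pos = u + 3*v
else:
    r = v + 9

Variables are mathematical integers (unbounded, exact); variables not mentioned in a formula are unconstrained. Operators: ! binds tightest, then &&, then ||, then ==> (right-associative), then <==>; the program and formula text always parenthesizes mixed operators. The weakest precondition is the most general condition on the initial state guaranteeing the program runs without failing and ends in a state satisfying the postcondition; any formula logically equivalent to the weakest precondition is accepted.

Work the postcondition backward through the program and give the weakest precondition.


Working backward. After the program, the postcondition (r <= 2 && (2*u - 2*s != 2*r + 9 ==> 3*v - 4 != pos + 6)) <==> 2*pos + 3*v + 5 >= pos must hold; in canonical form it is (r <= 2 && (2*u != 2*r + 2*s + 9 ==> 3*v != pos + 10)) <==> pos + 3*v >= -5.
Then branch requires (r <= 2 && (2*u != 2*r + 2*s + 9 ==> u != -10)) <==> u + 6*v >= -5; else branch requires (v <= -7 && (2*u != 2*s + 2*v + 27 ==> 3*v != pos + 10)) <==> pos + 3*v >= -5.
Before the if: ((2*r + s == 3*v - 14 && pos + u > v) ==> ((r <= 2 && (2*u != 2*r + 2*s + 9 ==> u != -10)) <==> u + 6*v >= -5)) && ((!(2*r + s == 3*v - 14 && pos + u > v)) ==> ((v <= -7 && (2*u != 2*s + 2*v + 27 ==> 3*v != pos + 10)) <==> pos + 3*v >= -5))
Before pos := v - 7: ((2*r + s == 3*v - 14 && u > 7) ==> ((r <= 2 && (2*u != 2*r + 2*s + 9 ==> u != -10)) <==> u + 6*v >= -5)) && ((!(2*r + s == 3*v - 14 && u > 7)) ==> ((v <= -7 && (2*u != 2*s + 2*v + 27 ==> 2*v != 3)) <==> 4*v >= 2))
Answer: WP = ((2*r + s == 3*v - 14 && u > 7) ==> ((r <= 2 && (2*u != 2*r + 2*s + 9 ==> u != -10)) <==> u + 6*v >= -5)) && ((!(2*r + s == 3*v - 14 && u > 7)) ==> ((v <= -7 && (2*u != 2*s + 2*v + 27 ==> 2*v != 3)) <==> 4*v >= 2))


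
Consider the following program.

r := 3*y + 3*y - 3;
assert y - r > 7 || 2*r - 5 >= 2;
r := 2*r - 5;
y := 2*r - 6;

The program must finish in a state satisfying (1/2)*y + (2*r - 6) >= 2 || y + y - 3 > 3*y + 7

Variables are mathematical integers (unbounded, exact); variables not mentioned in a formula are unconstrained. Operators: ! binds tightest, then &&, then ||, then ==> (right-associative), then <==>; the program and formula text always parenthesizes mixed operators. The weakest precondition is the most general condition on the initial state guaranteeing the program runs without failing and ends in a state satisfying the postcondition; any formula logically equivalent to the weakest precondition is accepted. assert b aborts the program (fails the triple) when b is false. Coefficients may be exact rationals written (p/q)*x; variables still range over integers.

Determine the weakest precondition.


Working backward. After the program, the postcondition (1/2)*y + (2*r - 6) >= 2 || y + y - 3 > 3*y + 7 must hold; in canonical form it is 2*r + (1/2)*y >= 8 || y < -10.
Before y := 2*r - 6: 3*r >= 11 || 2*r < -4
Before r := 2*r - 5: 6*r >= 26 || 4*r < 6
Before assert y - r > 7 || 2*r - 5 >= 2: (y > r + 7 || 2*r >= 7) && (6*r >= 26 || 4*r < 6)
Before r := 3*y + 3*y - 3: (5*y < -4 || 12*y >= 13) && (36*y >= 44 || 24*y < 18)
Answer: WP = (5*y < -4 || 12*y >= 13) && (36*y >= 44 || 24*y < 18)


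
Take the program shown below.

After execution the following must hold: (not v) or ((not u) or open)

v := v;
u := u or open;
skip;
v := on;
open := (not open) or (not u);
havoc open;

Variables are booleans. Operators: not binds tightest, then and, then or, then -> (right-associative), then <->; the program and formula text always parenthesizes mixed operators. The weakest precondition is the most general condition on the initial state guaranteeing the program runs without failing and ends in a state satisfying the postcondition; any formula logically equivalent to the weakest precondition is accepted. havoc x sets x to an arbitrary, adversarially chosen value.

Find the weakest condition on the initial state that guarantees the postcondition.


Working backward. After the program, the postcondition (not v) or ((not u) or open) must hold; in canonical form it is (not v) or (not u) or open.
Before havoc open: (not v) or (not u)
Before open := (not open) or (not u): (not v) or (not u)
Before v := on: (not on) or (not u)
Before skip: (not on) or (not u)
Before u := u or open: (not on) or (not (u or open))
Before v := v: (not on) or (not (u or open))
Answer: WP = (not on) or (not (u or open))


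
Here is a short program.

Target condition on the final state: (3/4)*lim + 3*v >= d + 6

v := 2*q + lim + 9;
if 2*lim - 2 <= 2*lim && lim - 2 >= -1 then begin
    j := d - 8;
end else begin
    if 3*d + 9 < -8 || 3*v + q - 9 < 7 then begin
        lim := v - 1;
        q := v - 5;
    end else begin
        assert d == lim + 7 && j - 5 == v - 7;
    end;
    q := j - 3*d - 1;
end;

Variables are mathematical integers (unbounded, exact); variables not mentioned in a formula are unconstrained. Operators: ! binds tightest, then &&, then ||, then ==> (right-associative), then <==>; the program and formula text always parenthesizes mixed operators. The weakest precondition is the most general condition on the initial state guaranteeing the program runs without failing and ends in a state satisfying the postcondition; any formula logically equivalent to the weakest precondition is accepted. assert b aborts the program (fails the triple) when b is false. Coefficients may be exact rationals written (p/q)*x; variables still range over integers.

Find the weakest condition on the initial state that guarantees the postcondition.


Working backward. After the program, (3/4)*lim + 3*v >= d + 6 must hold.
Then branch requires (3/4)*lim + 3*v >= d + 6; else branch requires ((3*d < -17 || q + 3*v < 16) ==> (15/4)*v >= d + 27/4) && ((!(3*d < -17 || q + 3*v < 16)) ==> (d == lim + 7 && j == v - 2 && (3/4)*lim + 3*v >= d + 6)).
Before the if: (lim >= 1 ==> (3/4)*lim + 3*v >= d + 6) && ((!(lim >= 1)) ==> (((3*d < -17 || q + 3*v < 16) ==> (15/4)*v >= d + 27/4) && ((!(3*d < -17 || q + 3*v < 16)) ==> (d == lim + 7 && j == v - 2 && (3/4)*lim + 3*v >= d + 6))))
Before v := 2*q + lim + 9: (lim >= 1 ==> (15/4)*lim + 6*q >= d - 21) && ((!(lim >= 1)) ==> (((3*d < -17 || 3*lim + 7*q < -11) ==> (15/4)*lim + (15/2)*q >= d - 27) && ((!(3*d < -17 || 3*lim + 7*q < -11)) ==> (d == lim + 7 && j == lim + 2*q + 7 && (15/4)*lim + 6*q >= d - 21))))
Answer: WP = (lim >= 1 ==> (15/4)*lim + 6*q >= d - 21) && ((!(lim >= 1)) ==> (((3*d < -17 || 3*lim + 7*q < -11) ==> (15/4)*lim + (15/2)*q >= d - 27) && ((!(3*d < -17 || 3*lim + 7*q < -11)) ==> (d == lim + 7 && j == lim + 2*q + 7 && (15/4)*lim + 6*q >= d - 21))))


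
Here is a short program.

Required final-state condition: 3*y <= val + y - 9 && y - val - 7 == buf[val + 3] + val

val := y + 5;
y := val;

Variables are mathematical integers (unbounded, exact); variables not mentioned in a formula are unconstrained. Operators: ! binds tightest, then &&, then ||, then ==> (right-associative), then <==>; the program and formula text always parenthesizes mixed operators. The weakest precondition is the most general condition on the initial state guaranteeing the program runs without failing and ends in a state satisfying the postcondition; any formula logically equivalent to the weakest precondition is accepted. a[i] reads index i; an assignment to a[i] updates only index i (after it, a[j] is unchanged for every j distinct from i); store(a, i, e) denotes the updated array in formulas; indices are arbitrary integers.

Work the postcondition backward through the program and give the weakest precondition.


Working backward. After the program, the postcondition 3*y <= val + y - 9 && y - val - 7 == buf[val + 3] + val must hold; in canonical form it is 2*y <= val - 9 && y == buf[val + 3] + 2*val + 7.
Before y := val: val <= -9 && buf[val + 3] + val == -7
Before val := y + 5: y <= -14 && buf[y + 8] + y == -12
Answer: WP = y <= -14 && buf[y + 8] + y == -12


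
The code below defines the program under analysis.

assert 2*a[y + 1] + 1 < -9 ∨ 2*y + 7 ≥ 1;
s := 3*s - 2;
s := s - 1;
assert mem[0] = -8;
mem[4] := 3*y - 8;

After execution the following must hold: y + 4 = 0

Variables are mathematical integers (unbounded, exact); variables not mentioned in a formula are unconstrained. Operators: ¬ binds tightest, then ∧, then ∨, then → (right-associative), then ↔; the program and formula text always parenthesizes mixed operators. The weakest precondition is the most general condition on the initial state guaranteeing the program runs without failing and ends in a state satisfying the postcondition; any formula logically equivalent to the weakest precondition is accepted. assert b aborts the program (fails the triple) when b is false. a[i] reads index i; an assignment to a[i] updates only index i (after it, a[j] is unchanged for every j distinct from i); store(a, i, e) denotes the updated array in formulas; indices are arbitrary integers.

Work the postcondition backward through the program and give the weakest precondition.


Working backward. After the program, the postcondition y + 4 = 0 must hold; in canonical form it is y = -4.
Before mem[4] := 3*y - 8: y = -4
Before assert mem[0] = -8: mem[0] = -8 ∧ y = -4
Before s := s - 1: mem[0] = -8 ∧ y = -4
Before s := 3*s - 2: mem[0] = -8 ∧ y = -4
Before assert 2*a[y + 1] + 1 < -9 ∨ 2*y + 7 ≥ 1: (2*a[y + 1] < -10 ∨ 2*y ≥ -6) ∧ mem[0] = -8 ∧ y = -4
Answer: WP = (2*a[y + 1] < -10 ∨ 2*y ≥ -6) ∧ mem[0] = -8 ∧ y = -4


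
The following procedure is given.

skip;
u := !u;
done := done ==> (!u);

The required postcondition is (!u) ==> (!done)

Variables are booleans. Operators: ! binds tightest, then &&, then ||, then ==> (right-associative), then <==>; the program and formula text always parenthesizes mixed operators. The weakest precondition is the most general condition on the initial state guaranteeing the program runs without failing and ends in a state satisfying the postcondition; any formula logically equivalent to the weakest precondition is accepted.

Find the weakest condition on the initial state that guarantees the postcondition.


Working backward. After the program, (!u) ==> (!done) must hold.
Before done := done ==> (!u): (!u) ==> (!(done ==> (!u)))
Before u := !u: u ==> (!(done ==> u))
Before skip: u ==> (!(done ==> u))
Answer: WP = u ==> (!(done ==> u))


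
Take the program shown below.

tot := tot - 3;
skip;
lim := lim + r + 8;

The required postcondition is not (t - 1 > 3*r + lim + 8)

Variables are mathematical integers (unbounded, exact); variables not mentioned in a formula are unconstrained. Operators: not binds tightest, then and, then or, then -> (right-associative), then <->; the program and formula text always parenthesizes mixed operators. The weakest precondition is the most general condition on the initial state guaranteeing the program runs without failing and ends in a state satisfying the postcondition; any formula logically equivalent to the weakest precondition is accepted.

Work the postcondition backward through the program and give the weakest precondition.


Working backward. After the program, the postcondition not (t - 1 > 3*r + lim + 8) must hold; in canonical form it is not (t > lim + 3*r + 9).
Before lim := lim + r + 8: not (t > lim + 4*r + 17)
Before skip: not (t > lim + 4*r + 17)
Before tot := tot - 3: not (t > lim + 4*r + 17)
Answer: WP = not (t > lim + 4*r + 17)


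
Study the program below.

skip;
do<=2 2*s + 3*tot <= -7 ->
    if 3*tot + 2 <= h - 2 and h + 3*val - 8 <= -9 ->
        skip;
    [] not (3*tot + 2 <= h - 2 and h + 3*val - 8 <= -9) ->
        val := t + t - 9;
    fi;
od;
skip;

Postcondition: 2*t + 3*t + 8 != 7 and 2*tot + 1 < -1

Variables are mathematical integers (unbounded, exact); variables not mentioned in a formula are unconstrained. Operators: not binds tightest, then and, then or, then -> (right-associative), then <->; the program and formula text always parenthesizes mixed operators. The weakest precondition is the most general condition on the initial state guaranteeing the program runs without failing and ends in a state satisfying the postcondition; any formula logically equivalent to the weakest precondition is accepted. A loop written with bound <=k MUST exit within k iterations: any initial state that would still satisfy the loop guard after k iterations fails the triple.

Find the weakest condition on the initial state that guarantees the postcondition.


Working backward. After the program, the postcondition 2*t + 3*t + 8 != 7 and 2*tot + 1 < -1 must hold; in canonical form it is 5*t != -1 and 2*tot < -2.
Before skip: 5*t != -1 and 2*tot < -2
Before the loop (bound <=2), unroll the exhaustion recursion (WP_0 = exit-now case; WP_j = one more guarded iteration, up to j = 2):
  WP_0: (not (2*s + 3*tot <= -7)) and 5*t != -1 and 2*tot < -2
  WP_1: (2*s + 3*tot <= -7 -> (((3*tot <= h - 4 and h + 3*val <= -1) -> ((not (2*s + 3*tot <= -7)) and 5*t != -1 and 2*tot < -2)) and ((not (3*tot <= h - 4 and h + 3*val <= -1)) -> ((not (2*s + 3*tot <= -7)) and 5*t != -1 and 2*tot < -2)))) and ((not (2*s + 3*tot <= -7)) -> (5*t != -1 and 2*tot < -2))
  WP_2: (2*s + 3*tot <= -7 -> (((3*tot <= h - 4 and h + 3*val <= -1) -> ((2*s + 3*tot <= -7 -> (((3*tot <= h - 4 and h + 3*val <= -1) -> ((not (2*s + 3*tot <= -7)) and 5*t != -1 and 2*tot < -2)) and ((not (3*tot <= h - 4 and h + 3*val <= -1)) -> ((not (2*s + 3*tot <= -7)) and 5*t != -1 and 2*tot < -2)))) and ((not (2*s + 3*tot <= -7)) -> (5*t != -1 and 2*tot < -2)))) and ((not (3*tot <= h - 4 and h + 3*val <= -1)) -> ((2*s + 3*tot <= -7 -> (((3*tot <= h - 4 and h + 6*t <= 26) -> ((not (2*s + 3*tot <= -7)) and 5*t != -1 and 2*tot < -2)) and ((not (3*tot <= h - 4 and h + 6*t <= 26)) -> ((not (2*s + 3*tot <= -7)) and 5*t != -1 and 2*tot < -2)))) and ((not (2*s + 3*tot <= -7)) -> (5*t != -1 and 2*tot < -2)))))) and ((not (2*s + 3*tot <= -7)) -> (5*t != -1 and 2*tot < -2))
So before the loop: (2*s + 3*tot <= -7 -> (((3*tot <= h - 4 and h + 3*val <= -1) -> ((2*s + 3*tot <= -7 -> (((3*tot <= h - 4 and h + 3*val <= -1) -> ((not (2*s + 3*tot <= -7)) and 5*t != -1 and 2*tot < -2)) and ((not (3*tot <= h - 4 and h + 3*val <= -1)) -> ((not (2*s + 3*tot <= -7)) and 5*t != -1 and 2*tot < -2)))) and ((not (2*s + 3*tot <= -7)) -> (5*t != -1 and 2*tot < -2)))) and ((not (3*tot <= h - 4 and h + 3*val <= -1)) -> ((2*s + 3*tot <= -7 -> (((3*tot <= h - 4 and h + 6*t <= 26) -> ((not (2*s + 3*tot <= -7)) and 5*t != -1 and 2*tot < -2)) and ((not (3*tot <= h - 4 and h + 6*t <= 26)) -> ((not (2*s + 3*tot <= -7)) and 5*t != -1 and 2*tot < -2)))) and ((not (2*s + 3*tot <= -7)) -> (5*t != -1 and 2*tot < -2)))))) and ((not (2*s + 3*tot <= -7)) -> (5*t != -1 and 2*tot < -2))
Before skip: (2*s + 3*tot <= -7 -> (((3*tot <= h - 4 and h + 3*val <= -1) -> ((2*s + 3*tot <= -7 -> (((3*tot <= h - 4 and h + 3*val <= -1) -> ((not (2*s + 3*tot <= -7)) and 5*t != -1 and 2*tot < -2)) and ((not (3*tot <= h - 4 and h + 3*val <= -1)) -> ((not (2*s + 3*tot <= -7)) and 5*t != -1 and 2*tot < -2)))) and ((not (2*s + 3*tot <= -7)) -> (5*t != -1 and 2*tot < -2)))) and ((not (3*tot <= h - 4 and h + 3*val <= -1)) -> ((2*s + 3*tot <= -7 -> (((3*tot <= h - 4 and h + 6*t <= 26) -> ((not (2*s + 3*tot <= -7)) and 5*t != -1 and 2*tot < -2)) and ((not (3*tot <= h - 4 and h + 6*t <= 26)) -> ((not (2*s + 3*tot <= -7)) and 5*t != -1 and 2*tot < -2)))) and ((not (2*s + 3*tot <= -7)) -> (5*t != -1 and 2*tot < -2)))))) and ((not (2*s + 3*tot <= -7)) -> (5*t != -1 and 2*tot < -2))
Answer: WP = (2*s + 3*tot <= -7 -> (((3*tot <= h - 4 and h + 3*val <= -1) -> ((2*s + 3*tot <= -7 -> (((3*tot <= h - 4 and h + 3*val <= -1) -> ((not (2*s + 3*tot <= -7)) and 5*t != -1 and 2*tot < -2)) and ((not (3*tot <= h - 4 and h + 3*val <= -1)) -> ((not (2*s + 3*tot <= -7)) and 5*t != -1 and 2*tot < -2)))) and ((not (2*s + 3*tot <= -7)) -> (5*t != -1 and 2*tot < -2)))) and ((not (3*tot <= h - 4 and h + 3*val <= -1)) -> ((2*s + 3*tot <= -7 -> (((3*tot <= h - 4 and h + 6*t <= 26) -> ((not (2*s + 3*tot <= -7)) and 5*t != -1 and 2*tot < -2)) and ((not (3*tot <= h - 4 and h + 6*t <= 26)) -> ((not (2*s + 3*tot <= -7)) and 5*t != -1 and 2*tot < -2)))) and ((not (2*s + 3*tot <= -7)) -> (5*t != -1 and 2*tot < -2)))))) and ((not (2*s + 3*tot <= -7)) -> (5*t != -1 and 2*tot < -2))


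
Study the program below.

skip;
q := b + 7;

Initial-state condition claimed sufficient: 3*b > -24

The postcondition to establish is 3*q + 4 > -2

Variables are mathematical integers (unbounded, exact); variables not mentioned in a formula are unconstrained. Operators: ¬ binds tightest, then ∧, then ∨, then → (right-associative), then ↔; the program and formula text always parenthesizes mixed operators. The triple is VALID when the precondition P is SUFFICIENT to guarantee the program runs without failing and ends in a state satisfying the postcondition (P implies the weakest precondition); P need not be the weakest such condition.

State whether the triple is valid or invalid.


Working backward. After the program, the postcondition 3*q + 4 > -2 must hold; in canonical form it is 3*q > -6.
Before q := b + 7: 3*b > -27
Before skip: 3*b > -27
The weakest precondition is 3*b > -27.
Check whether 3*b > -24 implies it.
Every state satisfying the precondition satisfies the weakest precondition: the implication holds.
Answer: valid


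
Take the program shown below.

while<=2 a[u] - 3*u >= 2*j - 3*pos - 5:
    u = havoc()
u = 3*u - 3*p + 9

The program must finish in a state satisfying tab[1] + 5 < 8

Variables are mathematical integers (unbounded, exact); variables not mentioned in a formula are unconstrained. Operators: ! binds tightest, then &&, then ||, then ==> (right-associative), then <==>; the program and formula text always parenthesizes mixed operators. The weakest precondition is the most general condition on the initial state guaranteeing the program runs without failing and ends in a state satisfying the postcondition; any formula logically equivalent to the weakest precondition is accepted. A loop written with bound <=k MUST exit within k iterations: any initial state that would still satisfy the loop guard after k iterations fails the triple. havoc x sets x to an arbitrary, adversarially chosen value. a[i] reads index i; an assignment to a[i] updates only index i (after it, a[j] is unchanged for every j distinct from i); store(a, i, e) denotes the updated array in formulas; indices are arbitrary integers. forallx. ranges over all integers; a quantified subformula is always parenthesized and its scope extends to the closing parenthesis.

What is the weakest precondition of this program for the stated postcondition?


Working backward. After the program, the postcondition tab[1] + 5 < 8 must hold; in canonical form it is tab[1] < 3.
Before u := 3*u - 3*p + 9: tab[1] < 3
Before the loop (bound <=2), unroll the exhaustion recursion (WP_0 = exit-now case; WP_j = one more guarded iteration, up to j = 2):
  WP_0: (!(a[u] + 3*pos >= 2*j + 3*u - 5)) && tab[1] < 3
  WP_1: (a[u] + 3*pos >= 2*j + 3*u - 5 ==> (forall u_1. ((!(a[u_1] + 3*pos >= 2*j + 3*u_1 - 5)) && tab[1] < 3))) && ((!(a[u] + 3*pos >= 2*j + 3*u - 5)) ==> tab[1] < 3)
  WP_2: (a[u] + 3*pos >= 2*j + 3*u - 5 ==> (forall u_2. ((a[u_2] + 3*pos >= 2*j + 3*u_2 - 5 ==> (forall u_1. ((!(a[u_1] + 3*pos >= 2*j + 3*u_1 - 5)) && tab[1] < 3))) && ((!(a[u_2] + 3*pos >= 2*j + 3*u_2 - 5)) ==> tab[1] < 3)))) && ((!(a[u] + 3*pos >= 2*j + 3*u - 5)) ==> tab[1] < 3)
So before the loop: (a[u] + 3*pos >= 2*j + 3*u - 5 ==> (forall u_2. ((a[u_2] + 3*pos >= 2*j + 3*u_2 - 5 ==> (forall u_1. ((!(a[u_1] + 3*pos >= 2*j + 3*u_1 - 5)) && tab[1] < 3))) && ((!(a[u_2] + 3*pos >= 2*j + 3*u_2 - 5)) ==> tab[1] < 3)))) && ((!(a[u] + 3*pos >= 2*j + 3*u - 5)) ==> tab[1] < 3)
Answer: WP = (a[u] + 3*pos >= 2*j + 3*u - 5 ==> (forall u_2. ((a[u_2] + 3*pos >= 2*j + 3*u_2 - 5 ==> (forall u_1. ((!(a[u_1] + 3*pos >= 2*j + 3*u_1 - 5)) && tab[1] < 3))) && ((!(a[u_2] + 3*pos >= 2*j + 3*u_2 - 5)) ==> tab[1] < 3)))) && ((!(a[u] + 3*pos >= 2*j + 3*u - 5)) ==> tab[1] < 3)


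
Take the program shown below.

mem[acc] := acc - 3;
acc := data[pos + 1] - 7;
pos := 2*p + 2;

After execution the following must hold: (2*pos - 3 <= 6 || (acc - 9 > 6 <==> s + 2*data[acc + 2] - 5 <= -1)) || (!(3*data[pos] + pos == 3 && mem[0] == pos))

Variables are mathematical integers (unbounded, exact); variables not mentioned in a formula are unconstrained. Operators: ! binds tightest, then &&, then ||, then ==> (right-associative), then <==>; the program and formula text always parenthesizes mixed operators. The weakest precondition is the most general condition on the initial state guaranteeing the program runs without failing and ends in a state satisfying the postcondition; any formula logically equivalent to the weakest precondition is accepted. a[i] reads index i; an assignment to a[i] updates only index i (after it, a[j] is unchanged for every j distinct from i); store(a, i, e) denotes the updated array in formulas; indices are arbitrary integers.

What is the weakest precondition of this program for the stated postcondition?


Working backward. After the program, the postcondition (2*pos - 3 <= 6 || (acc - 9 > 6 <==> s + 2*data[acc + 2] - 5 <= -1)) || (!(3*data[pos] + pos == 3 && mem[0] == pos)) must hold; in canonical form it is 2*pos <= 9 || (acc > 15 <==> 2*data[acc + 2] + s <= 4) || (!(3*data[pos] + pos == 3 && mem[0] == pos)).
Before pos := 2*p + 2: 4*p <= 5 || (acc > 15 <==> 2*data[acc + 2] + s <= 4) || (!(3*data[2*p + 2] + 2*p == 1 && mem[0] == 2*p + 2))
Before acc := data[pos + 1] - 7: 4*p <= 5 || (data[pos + 1] > 22 <==> 2*data[data[pos + 1] - 5] + s <= 4) || (!(3*data[2*p + 2] + 2*p == 1 && mem[0] == 2*p + 2))
Before mem[acc] := acc - 3: 4*p <= 5 || (data[pos + 1] > 22 <==> 2*data[data[pos + 1] - 5] + s <= 4) || (!(3*data[2*p + 2] + 2*p == 1 && store(mem, acc, acc - 3)[0] == 2*p + 2))
Answer: WP = 4*p <= 5 || (data[pos + 1] > 22 <==> 2*data[data[pos + 1] - 5] + s <= 4) || (!(3*data[2*p + 2] + 2*p == 1 && store(mem, acc, acc - 3)[0] == 2*p + 2))


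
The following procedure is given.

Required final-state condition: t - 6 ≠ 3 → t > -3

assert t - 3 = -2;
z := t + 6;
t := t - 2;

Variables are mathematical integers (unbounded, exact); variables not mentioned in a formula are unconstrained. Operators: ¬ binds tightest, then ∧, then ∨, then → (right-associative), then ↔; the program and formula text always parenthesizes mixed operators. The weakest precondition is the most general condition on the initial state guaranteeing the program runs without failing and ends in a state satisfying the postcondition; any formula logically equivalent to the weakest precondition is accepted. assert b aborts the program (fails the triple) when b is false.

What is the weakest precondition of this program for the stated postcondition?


Working backward. After the program, the postcondition t - 6 ≠ 3 → t > -3 must hold; in canonical form it is t ≠ 9 → t > -3.
Before t := t - 2: t ≠ 11 → t > -1
Before z := t + 6: t ≠ 11 → t > -1
Before assert t - 3 = -2: t = 1 ∧ (t ≠ 11 → t > -1)
Answer: WP = t = 1 ∧ (t ≠ 11 → t > -1)
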